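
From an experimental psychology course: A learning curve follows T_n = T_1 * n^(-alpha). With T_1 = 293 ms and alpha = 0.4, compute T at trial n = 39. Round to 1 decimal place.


T_n = 293 * 39^(-0.4)
39^(-0.4) = 0.23098
T_n = 293 * 0.23098
= 67.7 ms


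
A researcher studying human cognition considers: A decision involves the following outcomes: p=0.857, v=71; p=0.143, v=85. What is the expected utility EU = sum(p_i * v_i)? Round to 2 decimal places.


EU = sum(p_i * v_i)
0.857 * 71 = 60.847
0.143 * 85 = 12.155
EU = 60.847 + 12.155
= 73.00


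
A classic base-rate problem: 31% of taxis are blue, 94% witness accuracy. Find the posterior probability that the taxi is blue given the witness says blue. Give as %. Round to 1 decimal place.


P(blue | says blue) = P(says blue | blue)*P(blue) / [P(says blue | blue)*P(blue) + P(says blue | not blue)*P(not blue)]
Numerator = 0.94 * 0.31 = 0.2914
False identification = 0.06 * 0.69 = 0.0414
P = 0.2914 / (0.2914 + 0.0414)
= 0.2914 / 0.3328
As percentage = 87.6


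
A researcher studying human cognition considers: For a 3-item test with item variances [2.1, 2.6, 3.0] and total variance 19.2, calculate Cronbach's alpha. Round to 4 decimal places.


alpha = (k/(k-1)) * (1 - sum(s_i^2)/s_total^2)
sum(item variances) = 7.7
k/(k-1) = 3/2 = 1.5
1 - 7.7/19.2 = 1 - 0.401042 = 0.598958
alpha = 1.5 * 0.598958
= 0.8984


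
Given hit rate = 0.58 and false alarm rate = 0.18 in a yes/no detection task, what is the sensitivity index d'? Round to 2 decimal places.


d' = z(HR) - z(FAR)
z(0.58) = 0.2019
z(0.18) = -0.9154
d' = 0.2019 - -0.9154
= 1.12


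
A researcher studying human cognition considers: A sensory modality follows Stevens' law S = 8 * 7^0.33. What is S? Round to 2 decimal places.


S = 8 * 7^0.33
7^0.33 = 1.9006
S = 8 * 1.9006
= 15.20


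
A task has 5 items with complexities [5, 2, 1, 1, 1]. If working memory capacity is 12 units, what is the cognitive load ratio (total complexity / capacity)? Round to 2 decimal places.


Total complexity = 5 + 2 + 1 + 1 + 1 = 10
Load = total / capacity = 10 / 12
= 0.83


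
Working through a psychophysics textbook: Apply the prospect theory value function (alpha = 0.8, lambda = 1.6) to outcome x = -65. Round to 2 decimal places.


Since x = -65 < 0, use v(x) = -lambda*(-x)^alpha
(-x) = 65
65^0.8 = 28.2053
v(-65) = -1.6 * 28.2053
= -45.13


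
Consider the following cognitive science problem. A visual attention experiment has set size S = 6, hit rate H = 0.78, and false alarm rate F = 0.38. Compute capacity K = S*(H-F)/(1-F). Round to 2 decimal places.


K = S * (H - F) / (1 - F)
H - F = 0.4
1 - F = 0.62
K = 6 * 0.4 / 0.62
= 3.87


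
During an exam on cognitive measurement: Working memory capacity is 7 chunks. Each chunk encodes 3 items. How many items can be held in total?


Total items = chunks * items_per_chunk
= 7 * 3
= 21


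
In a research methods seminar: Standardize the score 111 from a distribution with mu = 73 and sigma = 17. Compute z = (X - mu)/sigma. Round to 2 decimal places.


z = (X - mu) / sigma
= (111 - 73) / 17
= 38 / 17
= 2.24


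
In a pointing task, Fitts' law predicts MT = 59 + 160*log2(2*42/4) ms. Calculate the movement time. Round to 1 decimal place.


MT = 59 + 160 * log2(2*42/4)
2D/W = 21.0
log2(21.0) = 4.3923
MT = 59 + 160 * 4.3923
= 761.8 ms


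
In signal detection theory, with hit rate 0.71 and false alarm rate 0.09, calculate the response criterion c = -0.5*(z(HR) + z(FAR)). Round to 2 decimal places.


c = -0.5 * (z(HR) + z(FAR))
z(0.71) = 0.5534
z(0.09) = -1.3408
c = -0.5 * (0.5534 + -1.3408)
= -0.5 * -0.7874
= 0.39


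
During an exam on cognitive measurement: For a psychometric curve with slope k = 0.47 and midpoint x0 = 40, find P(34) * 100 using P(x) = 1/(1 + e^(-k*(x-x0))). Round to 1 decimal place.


P(x) = 1/(1 + e^(-0.47*(34 - 40)))
Exponent = -0.47 * -6 = 2.82
e^(2.82) = 16.776851
P = 1/(1 + 16.776851) = 0.056253
Percentage = 5.6


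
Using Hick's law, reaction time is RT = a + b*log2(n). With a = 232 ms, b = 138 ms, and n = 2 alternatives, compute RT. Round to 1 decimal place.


RT = 232 + 138 * log2(2)
log2(2) = 1.0
RT = 232 + 138 * 1.0
= 232 + 138.0
= 370.0 ms


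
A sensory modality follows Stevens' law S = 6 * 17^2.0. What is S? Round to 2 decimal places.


S = 6 * 17^2.0
17^2.0 = 289.0
S = 6 * 289.0
= 1734.00


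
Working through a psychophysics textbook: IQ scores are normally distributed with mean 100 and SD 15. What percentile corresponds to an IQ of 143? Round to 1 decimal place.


z = (IQ - mean) / SD
z = (143 - 100) / 15 = 2.8667
Percentile = Phi(2.8667) * 100
Phi(2.8667) = 0.997926
= 99.8


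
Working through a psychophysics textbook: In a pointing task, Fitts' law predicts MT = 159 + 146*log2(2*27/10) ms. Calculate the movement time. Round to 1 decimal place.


MT = 159 + 146 * log2(2*27/10)
2D/W = 5.4
log2(5.4) = 2.433
MT = 159 + 146 * 2.433
= 514.2 ms


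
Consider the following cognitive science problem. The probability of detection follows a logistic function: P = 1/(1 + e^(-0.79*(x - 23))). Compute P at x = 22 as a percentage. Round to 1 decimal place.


P(x) = 1/(1 + e^(-0.79*(22 - 23)))
Exponent = -0.79 * -1 = 0.79
e^(0.79) = 2.203396
P = 1/(1 + 2.203396) = 0.312169
Percentage = 31.2


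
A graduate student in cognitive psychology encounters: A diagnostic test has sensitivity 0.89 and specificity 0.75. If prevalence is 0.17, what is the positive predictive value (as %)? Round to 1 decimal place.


PPV = (sens * prev) / (sens * prev + (1-spec) * (1-prev))
Numerator = 0.89 * 0.17 = 0.1513
P(positive and no disease) = (1 - spec) * (1 - prev) = (1 - 0.75) * (1 - 0.17) = 0.2075
Denominator = 0.1513 + 0.2075 = 0.3588
PPV = 0.1513 / 0.3588 = 0.421683
As percentage = 42.2


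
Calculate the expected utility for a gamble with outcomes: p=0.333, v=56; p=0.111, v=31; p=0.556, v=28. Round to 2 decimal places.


EU = sum(p_i * v_i)
0.333 * 56 = 18.648
0.111 * 31 = 3.441
0.556 * 28 = 15.568
EU = 18.648 + 3.441 + 15.568
= 37.66


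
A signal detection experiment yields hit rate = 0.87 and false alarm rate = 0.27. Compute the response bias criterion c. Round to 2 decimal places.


c = -0.5 * (z(HR) + z(FAR))
z(0.87) = 1.1264
z(0.27) = -0.6128
c = -0.5 * (1.1264 + -0.6128)
= -0.5 * 0.5136
= -0.26


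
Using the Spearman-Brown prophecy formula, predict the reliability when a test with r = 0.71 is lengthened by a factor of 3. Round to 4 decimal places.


r_new = n*r / (1 + (n-1)*r)
Numerator = 3 * 0.71 = 2.13
Denominator = 1 + 2 * 0.71 = 2.42
r_new = 2.13 / 2.42
= 0.8802


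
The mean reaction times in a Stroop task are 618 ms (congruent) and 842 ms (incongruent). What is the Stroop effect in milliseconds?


Stroop effect = RT(incongruent) - RT(congruent)
= 842 - 618
= 224 ms


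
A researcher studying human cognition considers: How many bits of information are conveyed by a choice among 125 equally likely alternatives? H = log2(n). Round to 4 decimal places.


H = log2(n)
H = log2(125)
= 6.9658


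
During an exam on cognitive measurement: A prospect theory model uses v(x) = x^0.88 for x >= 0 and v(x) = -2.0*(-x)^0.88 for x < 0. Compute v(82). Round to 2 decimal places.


Since x = 82 >= 0, use v(x) = x^0.88
82^0.88 = 48.3233
v(82) = 48.32


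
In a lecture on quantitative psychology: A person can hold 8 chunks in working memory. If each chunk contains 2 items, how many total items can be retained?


Total items = chunks * items_per_chunk
= 8 * 2
= 16


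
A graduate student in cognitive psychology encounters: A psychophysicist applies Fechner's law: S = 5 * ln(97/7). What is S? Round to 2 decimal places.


S = 5 * ln(97/7)
I/I0 = 13.857143
ln(13.857143) = 2.6288
S = 5 * 2.6288
= 13.14


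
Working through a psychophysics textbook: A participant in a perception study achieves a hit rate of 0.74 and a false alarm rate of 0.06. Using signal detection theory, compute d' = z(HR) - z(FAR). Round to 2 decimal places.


d' = z(HR) - z(FAR)
z(0.74) = 0.6433
z(0.06) = -1.5548
d' = 0.6433 - -1.5548
= 2.20


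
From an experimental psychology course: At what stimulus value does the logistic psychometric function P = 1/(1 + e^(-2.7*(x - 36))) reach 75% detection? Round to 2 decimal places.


At P = 0.75: 0.75 = 1/(1 + e^(-k*(x-x0)))
Solving: e^(-k*(x-x0)) = 1/3
x = x0 + ln(3)/k
ln(3) = 1.0986
x = 36 + 1.0986/2.7
= 36 + 0.4069
= 36.41


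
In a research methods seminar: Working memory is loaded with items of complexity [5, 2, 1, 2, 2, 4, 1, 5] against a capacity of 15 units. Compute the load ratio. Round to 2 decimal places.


Total complexity = 5 + 2 + 1 + 2 + 2 + 4 + 1 + 5 = 22
Load = total / capacity = 22 / 15
= 1.47


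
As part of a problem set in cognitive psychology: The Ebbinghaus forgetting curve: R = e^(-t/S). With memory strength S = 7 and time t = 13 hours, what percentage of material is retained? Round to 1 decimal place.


R = e^(-t/S)
-t/S = -13/7 = -1.857143
R = e^(-1.857143) = 0.156118
Percentage = 0.156118 * 100
= 15.6


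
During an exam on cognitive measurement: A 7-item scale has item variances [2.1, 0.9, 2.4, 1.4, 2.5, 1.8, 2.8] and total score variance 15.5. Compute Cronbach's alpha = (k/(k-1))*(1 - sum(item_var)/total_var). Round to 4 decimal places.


alpha = (k/(k-1)) * (1 - sum(s_i^2)/s_total^2)
sum(item variances) = 13.9
k/(k-1) = 7/6 = 1.166667
1 - 13.9/15.5 = 1 - 0.896774 = 0.103226
alpha = 1.166667 * 0.103226
= 0.1204


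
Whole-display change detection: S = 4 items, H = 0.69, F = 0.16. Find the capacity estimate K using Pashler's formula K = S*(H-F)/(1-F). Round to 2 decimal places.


K = S * (H - F) / (1 - F)
H - F = 0.53
1 - F = 0.84
K = 4 * 0.53 / 0.84
= 2.52


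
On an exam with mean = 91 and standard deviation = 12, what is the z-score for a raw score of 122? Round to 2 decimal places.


z = (X - mu) / sigma
= (122 - 91) / 12
= 31 / 12
= 2.58


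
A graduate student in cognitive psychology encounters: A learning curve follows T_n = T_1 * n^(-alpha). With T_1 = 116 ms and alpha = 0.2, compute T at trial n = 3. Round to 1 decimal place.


T_n = 116 * 3^(-0.2)
3^(-0.2) = 0.802742
T_n = 116 * 0.802742
= 93.1 ms


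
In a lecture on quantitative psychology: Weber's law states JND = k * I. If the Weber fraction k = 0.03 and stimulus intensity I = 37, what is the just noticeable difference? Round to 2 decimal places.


JND = k * I
JND = 0.03 * 37
= 1.11


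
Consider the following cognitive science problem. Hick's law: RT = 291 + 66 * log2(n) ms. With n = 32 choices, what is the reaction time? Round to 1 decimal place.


RT = 291 + 66 * log2(32)
log2(32) = 5.0
RT = 291 + 66 * 5.0
= 291 + 330.0
= 621.0 ms


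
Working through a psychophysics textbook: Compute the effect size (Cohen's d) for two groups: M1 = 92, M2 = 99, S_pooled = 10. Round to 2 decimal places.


Cohen's d = (M1 - M2) / S_pooled
= (92 - 99) / 10
= -7 / 10
= -0.70


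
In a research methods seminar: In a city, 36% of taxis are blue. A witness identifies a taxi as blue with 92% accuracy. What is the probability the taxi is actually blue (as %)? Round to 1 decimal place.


P(blue | says blue) = P(says blue | blue)*P(blue) / [P(says blue | blue)*P(blue) + P(says blue | not blue)*P(not blue)]
Numerator = 0.92 * 0.36 = 0.3312
False identification = 0.08 * 0.64 = 0.0512
P = 0.3312 / (0.3312 + 0.0512)
= 0.3312 / 0.3824
As percentage = 86.6


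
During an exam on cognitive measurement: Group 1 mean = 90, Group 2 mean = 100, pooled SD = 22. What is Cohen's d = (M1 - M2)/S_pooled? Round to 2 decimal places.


Cohen's d = (M1 - M2) / S_pooled
= (90 - 100) / 22
= -10 / 22
= -0.45


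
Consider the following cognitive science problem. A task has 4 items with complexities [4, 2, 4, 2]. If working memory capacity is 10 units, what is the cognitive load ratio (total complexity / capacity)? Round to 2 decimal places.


Total complexity = 4 + 2 + 4 + 2 = 12
Load = total / capacity = 12 / 10
= 1.20


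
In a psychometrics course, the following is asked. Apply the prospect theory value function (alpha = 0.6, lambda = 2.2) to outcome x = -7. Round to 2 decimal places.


Since x = -7 < 0, use v(x) = -lambda*(-x)^alpha
(-x) = 7
7^0.6 = 3.2141
v(-7) = -2.2 * 3.2141
= -7.07


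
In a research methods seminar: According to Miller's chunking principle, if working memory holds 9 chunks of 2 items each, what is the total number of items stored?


Total items = chunks * items_per_chunk
= 9 * 2
= 18


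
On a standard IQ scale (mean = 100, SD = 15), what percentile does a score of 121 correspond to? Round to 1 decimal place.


z = (IQ - mean) / SD
z = (121 - 100) / 15 = 1.4
Percentile = Phi(1.4) * 100
Phi(1.4) = 0.919243
= 91.9


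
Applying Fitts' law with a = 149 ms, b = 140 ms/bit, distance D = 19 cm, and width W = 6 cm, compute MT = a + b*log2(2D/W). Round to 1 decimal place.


MT = 149 + 140 * log2(2*19/6)
2D/W = 6.333333
log2(6.333333) = 2.663
MT = 149 + 140 * 2.663
= 521.8 ms


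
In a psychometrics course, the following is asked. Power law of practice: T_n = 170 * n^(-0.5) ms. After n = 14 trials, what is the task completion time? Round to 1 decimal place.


T_n = 170 * 14^(-0.5)
14^(-0.5) = 0.267261
T_n = 170 * 0.267261
= 45.4 ms


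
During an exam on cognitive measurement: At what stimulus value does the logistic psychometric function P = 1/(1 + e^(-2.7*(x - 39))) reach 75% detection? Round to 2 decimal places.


At P = 0.75: 0.75 = 1/(1 + e^(-k*(x-x0)))
Solving: e^(-k*(x-x0)) = 1/3
x = x0 + ln(3)/k
ln(3) = 1.0986
x = 39 + 1.0986/2.7
= 39 + 0.4069
= 39.41


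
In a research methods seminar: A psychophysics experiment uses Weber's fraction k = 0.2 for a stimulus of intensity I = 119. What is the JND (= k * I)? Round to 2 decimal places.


JND = k * I
JND = 0.2 * 119
= 23.80


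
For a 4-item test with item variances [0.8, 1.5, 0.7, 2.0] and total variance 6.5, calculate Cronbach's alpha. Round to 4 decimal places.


alpha = (k/(k-1)) * (1 - sum(s_i^2)/s_total^2)
sum(item variances) = 5.0
k/(k-1) = 4/3 = 1.333333
1 - 5.0/6.5 = 1 - 0.769231 = 0.230769
alpha = 1.333333 * 0.230769
= 0.3077


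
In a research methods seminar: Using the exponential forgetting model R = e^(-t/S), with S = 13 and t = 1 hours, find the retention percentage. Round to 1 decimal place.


R = e^(-t/S)
-t/S = -1/13 = -0.076923
R = e^(-0.076923) = 0.925961
Percentage = 0.925961 * 100
= 92.6


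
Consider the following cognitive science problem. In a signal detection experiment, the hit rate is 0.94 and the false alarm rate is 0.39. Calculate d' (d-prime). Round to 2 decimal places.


d' = z(HR) - z(FAR)
z(0.94) = 1.5548
z(0.39) = -0.2793
d' = 1.5548 - -0.2793
= 1.83


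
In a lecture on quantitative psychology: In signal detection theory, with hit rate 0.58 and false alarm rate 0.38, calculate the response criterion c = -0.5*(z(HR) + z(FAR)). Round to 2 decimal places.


c = -0.5 * (z(HR) + z(FAR))
z(0.58) = 0.2019
z(0.38) = -0.3055
c = -0.5 * (0.2019 + -0.3055)
= -0.5 * -0.1036
= 0.05


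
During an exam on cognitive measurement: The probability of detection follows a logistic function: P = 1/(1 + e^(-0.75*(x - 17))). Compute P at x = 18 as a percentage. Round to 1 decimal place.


P(x) = 1/(1 + e^(-0.75*(18 - 17)))
Exponent = -0.75 * 1 = -0.75
e^(-0.75) = 0.472367
P = 1/(1 + 0.472367) = 0.679178
Percentage = 67.9


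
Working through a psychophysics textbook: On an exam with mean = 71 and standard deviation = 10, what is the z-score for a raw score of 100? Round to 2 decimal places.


z = (X - mu) / sigma
= (100 - 71) / 10
= 29 / 10
= 2.90


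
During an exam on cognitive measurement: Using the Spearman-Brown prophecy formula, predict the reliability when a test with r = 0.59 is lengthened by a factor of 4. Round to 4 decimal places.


r_new = n*r / (1 + (n-1)*r)
Numerator = 4 * 0.59 = 2.36
Denominator = 1 + 3 * 0.59 = 2.77
r_new = 2.36 / 2.77
= 0.8520


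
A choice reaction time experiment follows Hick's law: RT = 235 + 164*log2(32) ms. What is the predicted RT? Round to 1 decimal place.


RT = 235 + 164 * log2(32)
log2(32) = 5.0
RT = 235 + 164 * 5.0
= 235 + 820.0
= 1055.0 ms


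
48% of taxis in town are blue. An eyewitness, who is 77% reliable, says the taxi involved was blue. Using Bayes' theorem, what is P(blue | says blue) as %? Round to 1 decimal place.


P(blue | says blue) = P(says blue | blue)*P(blue) / [P(says blue | blue)*P(blue) + P(says blue | not blue)*P(not blue)]
Numerator = 0.77 * 0.48 = 0.3696
False identification = 0.23 * 0.52 = 0.1196
P = 0.3696 / (0.3696 + 0.1196)
= 0.3696 / 0.4892
As percentage = 75.6


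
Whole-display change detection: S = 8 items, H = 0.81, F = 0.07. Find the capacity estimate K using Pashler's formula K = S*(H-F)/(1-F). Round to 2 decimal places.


K = S * (H - F) / (1 - F)
H - F = 0.74
1 - F = 0.93
K = 8 * 0.74 / 0.93
= 6.37


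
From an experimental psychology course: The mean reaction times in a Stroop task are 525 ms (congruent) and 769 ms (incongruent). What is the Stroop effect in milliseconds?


Stroop effect = RT(incongruent) - RT(congruent)
= 769 - 525
= 244 ms


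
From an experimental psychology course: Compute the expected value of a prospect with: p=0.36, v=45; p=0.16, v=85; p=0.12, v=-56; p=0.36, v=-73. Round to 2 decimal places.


EU = sum(p_i * v_i)
0.36 * 45 = 16.2
0.16 * 85 = 13.6
0.12 * -56 = -6.72
0.36 * -73 = -26.28
EU = 16.2 + 13.6 + -6.72 + -26.28
= -3.20


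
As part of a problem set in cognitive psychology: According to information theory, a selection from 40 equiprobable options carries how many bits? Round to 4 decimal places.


H = log2(n)
H = log2(40)
= 5.3219


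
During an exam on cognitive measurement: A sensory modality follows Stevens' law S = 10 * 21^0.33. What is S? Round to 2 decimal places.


S = 10 * 21^0.33
21^0.33 = 2.7311
S = 10 * 2.7311
= 27.31


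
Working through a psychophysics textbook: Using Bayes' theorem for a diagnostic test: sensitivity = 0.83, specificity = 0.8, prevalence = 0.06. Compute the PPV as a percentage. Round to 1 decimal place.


PPV = (sens * prev) / (sens * prev + (1-spec) * (1-prev))
Numerator = 0.83 * 0.06 = 0.0498
P(positive and no disease) = (1 - spec) * (1 - prev) = (1 - 0.8) * (1 - 0.06) = 0.188
Denominator = 0.0498 + 0.188 = 0.2378
PPV = 0.0498 / 0.2378 = 0.20942
As percentage = 20.9


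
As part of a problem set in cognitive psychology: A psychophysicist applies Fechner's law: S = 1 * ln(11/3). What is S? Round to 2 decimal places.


S = 1 * ln(11/3)
I/I0 = 3.666667
ln(3.666667) = 1.2993
S = 1 * 1.2993
= 1.30


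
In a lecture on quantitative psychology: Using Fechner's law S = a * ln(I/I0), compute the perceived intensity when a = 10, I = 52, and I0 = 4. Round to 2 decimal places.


S = 10 * ln(52/4)
I/I0 = 13.0
ln(13.0) = 2.5649
S = 10 * 2.5649
= 25.65


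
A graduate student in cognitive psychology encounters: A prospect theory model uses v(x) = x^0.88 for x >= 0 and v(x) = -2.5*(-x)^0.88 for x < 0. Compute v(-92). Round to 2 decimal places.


Since x = -92 < 0, use v(x) = -lambda*(-x)^alpha
(-x) = 92
92^0.88 = 53.4728
v(-92) = -2.5 * 53.4728
= -133.68


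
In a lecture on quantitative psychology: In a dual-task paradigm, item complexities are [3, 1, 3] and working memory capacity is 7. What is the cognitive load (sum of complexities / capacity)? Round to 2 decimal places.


Total complexity = 3 + 1 + 3 = 7
Load = total / capacity = 7 / 7
= 1.00


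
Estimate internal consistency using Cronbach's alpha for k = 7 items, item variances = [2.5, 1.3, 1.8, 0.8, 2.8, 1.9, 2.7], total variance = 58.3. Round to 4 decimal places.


alpha = (k/(k-1)) * (1 - sum(s_i^2)/s_total^2)
sum(item variances) = 13.8
k/(k-1) = 7/6 = 1.166667
1 - 13.8/58.3 = 1 - 0.236707 = 0.763293
alpha = 1.166667 * 0.763293
= 0.8905


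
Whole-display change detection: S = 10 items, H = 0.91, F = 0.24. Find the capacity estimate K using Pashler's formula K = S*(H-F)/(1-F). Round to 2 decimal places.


K = S * (H - F) / (1 - F)
H - F = 0.67
1 - F = 0.76
K = 10 * 0.67 / 0.76
= 8.82


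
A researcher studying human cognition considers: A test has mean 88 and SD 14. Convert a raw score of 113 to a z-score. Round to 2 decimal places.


z = (X - mu) / sigma
= (113 - 88) / 14
= 25 / 14
= 1.79


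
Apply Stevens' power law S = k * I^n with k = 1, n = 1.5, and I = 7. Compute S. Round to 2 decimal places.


S = 1 * 7^1.5
7^1.5 = 18.5203
S = 1 * 18.5203
= 18.52


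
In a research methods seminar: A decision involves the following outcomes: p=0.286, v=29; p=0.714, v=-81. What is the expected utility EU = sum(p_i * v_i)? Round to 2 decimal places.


EU = sum(p_i * v_i)
0.286 * 29 = 8.294
0.714 * -81 = -57.834
EU = 8.294 + -57.834
= -49.54


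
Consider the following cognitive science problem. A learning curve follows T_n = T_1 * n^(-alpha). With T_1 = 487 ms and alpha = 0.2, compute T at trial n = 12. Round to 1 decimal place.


T_n = 487 * 12^(-0.2)
12^(-0.2) = 0.608364
T_n = 487 * 0.608364
= 296.3 ms


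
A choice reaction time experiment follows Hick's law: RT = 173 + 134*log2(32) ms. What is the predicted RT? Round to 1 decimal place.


RT = 173 + 134 * log2(32)
log2(32) = 5.0
RT = 173 + 134 * 5.0
= 173 + 670.0
= 843.0 ms


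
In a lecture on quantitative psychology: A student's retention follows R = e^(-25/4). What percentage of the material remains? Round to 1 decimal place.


R = e^(-t/S)
-t/S = -25/4 = -6.25
R = e^(-6.25) = 0.00193
Percentage = 0.00193 * 100
= 0.2


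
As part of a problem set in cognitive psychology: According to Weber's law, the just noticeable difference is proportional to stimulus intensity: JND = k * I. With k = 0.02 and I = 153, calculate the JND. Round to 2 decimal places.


JND = k * I
JND = 0.02 * 153
= 3.06


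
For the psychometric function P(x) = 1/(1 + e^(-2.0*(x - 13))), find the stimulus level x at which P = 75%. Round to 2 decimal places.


At P = 0.75: 0.75 = 1/(1 + e^(-k*(x-x0)))
Solving: e^(-k*(x-x0)) = 1/3
x = x0 + ln(3)/k
ln(3) = 1.0986
x = 13 + 1.0986/2.0
= 13 + 0.5493
= 13.55


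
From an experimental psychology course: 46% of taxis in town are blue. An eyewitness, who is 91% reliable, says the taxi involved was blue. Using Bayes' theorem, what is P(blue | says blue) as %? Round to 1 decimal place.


P(blue | says blue) = P(says blue | blue)*P(blue) / [P(says blue | blue)*P(blue) + P(says blue | not blue)*P(not blue)]
Numerator = 0.91 * 0.46 = 0.4186
False identification = 0.09 * 0.54 = 0.0486
P = 0.4186 / (0.4186 + 0.0486)
= 0.4186 / 0.4672
As percentage = 89.6


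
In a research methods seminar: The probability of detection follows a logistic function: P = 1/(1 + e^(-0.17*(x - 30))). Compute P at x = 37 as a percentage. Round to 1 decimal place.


P(x) = 1/(1 + e^(-0.17*(37 - 30)))
Exponent = -0.17 * 7 = -1.19
e^(-1.19) = 0.304221
P = 1/(1 + 0.304221) = 0.766741
Percentage = 76.7


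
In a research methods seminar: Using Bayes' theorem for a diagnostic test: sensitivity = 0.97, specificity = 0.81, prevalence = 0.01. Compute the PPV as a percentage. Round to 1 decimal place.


PPV = (sens * prev) / (sens * prev + (1-spec) * (1-prev))
Numerator = 0.97 * 0.01 = 0.0097
P(positive and no disease) = (1 - spec) * (1 - prev) = (1 - 0.81) * (1 - 0.01) = 0.1881
Denominator = 0.0097 + 0.1881 = 0.1978
PPV = 0.0097 / 0.1978 = 0.049039
As percentage = 4.9


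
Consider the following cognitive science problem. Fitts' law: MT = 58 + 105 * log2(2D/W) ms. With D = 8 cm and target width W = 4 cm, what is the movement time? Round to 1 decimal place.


MT = 58 + 105 * log2(2*8/4)
2D/W = 4.0
log2(4.0) = 2.0
MT = 58 + 105 * 2.0
= 268.0 ms


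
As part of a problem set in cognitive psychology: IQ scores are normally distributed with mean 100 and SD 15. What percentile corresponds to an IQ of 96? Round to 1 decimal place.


z = (IQ - mean) / SD
z = (96 - 100) / 15 = -0.2667
Percentile = Phi(-0.2667) * 100
Phi(-0.2667) = 0.39485
= 39.5


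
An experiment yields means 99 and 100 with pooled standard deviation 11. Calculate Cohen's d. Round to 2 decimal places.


Cohen's d = (M1 - M2) / S_pooled
= (99 - 100) / 11
= -1 / 11
= -0.09


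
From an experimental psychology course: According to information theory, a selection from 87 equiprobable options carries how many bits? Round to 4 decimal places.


H = log2(n)
H = log2(87)
= 6.4429


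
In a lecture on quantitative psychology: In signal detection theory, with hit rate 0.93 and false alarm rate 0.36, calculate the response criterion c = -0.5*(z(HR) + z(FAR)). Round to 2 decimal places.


c = -0.5 * (z(HR) + z(FAR))
z(0.93) = 1.4758
z(0.36) = -0.3585
c = -0.5 * (1.4758 + -0.3585)
= -0.5 * 1.1173
= -0.56


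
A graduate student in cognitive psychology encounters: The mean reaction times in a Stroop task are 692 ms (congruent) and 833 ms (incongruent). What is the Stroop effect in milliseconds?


Stroop effect = RT(incongruent) - RT(congruent)
= 833 - 692
= 141 ms


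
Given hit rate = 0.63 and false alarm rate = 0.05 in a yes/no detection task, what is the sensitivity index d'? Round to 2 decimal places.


d' = z(HR) - z(FAR)
z(0.63) = 0.3319
z(0.05) = -1.6449
d' = 0.3319 - -1.6449
= 1.98


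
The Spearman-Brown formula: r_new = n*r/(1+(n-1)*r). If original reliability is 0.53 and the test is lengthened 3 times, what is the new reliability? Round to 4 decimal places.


r_new = n*r / (1 + (n-1)*r)
Numerator = 3 * 0.53 = 1.59
Denominator = 1 + 2 * 0.53 = 2.06
r_new = 1.59 / 2.06
= 0.7718


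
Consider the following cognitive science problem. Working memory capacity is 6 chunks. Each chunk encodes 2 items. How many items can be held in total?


Total items = chunks * items_per_chunk
= 6 * 2
= 12


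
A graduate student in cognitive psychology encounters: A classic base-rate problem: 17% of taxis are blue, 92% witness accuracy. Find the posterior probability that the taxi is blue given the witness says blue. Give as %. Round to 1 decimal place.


P(blue | says blue) = P(says blue | blue)*P(blue) / [P(says blue | blue)*P(blue) + P(says blue | not blue)*P(not blue)]
Numerator = 0.92 * 0.17 = 0.1564
False identification = 0.08 * 0.83 = 0.0664
P = 0.1564 / (0.1564 + 0.0664)
= 0.1564 / 0.2228
As percentage = 70.2


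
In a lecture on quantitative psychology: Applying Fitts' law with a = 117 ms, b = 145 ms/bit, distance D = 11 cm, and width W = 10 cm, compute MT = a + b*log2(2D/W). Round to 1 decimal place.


MT = 117 + 145 * log2(2*11/10)
2D/W = 2.2
log2(2.2) = 1.1375
MT = 117 + 145 * 1.1375
= 281.9 ms


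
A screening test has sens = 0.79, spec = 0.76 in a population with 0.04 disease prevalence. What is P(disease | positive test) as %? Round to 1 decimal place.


PPV = (sens * prev) / (sens * prev + (1-spec) * (1-prev))
Numerator = 0.79 * 0.04 = 0.0316
P(positive and no disease) = (1 - spec) * (1 - prev) = (1 - 0.76) * (1 - 0.04) = 0.2304
Denominator = 0.0316 + 0.2304 = 0.262
PPV = 0.0316 / 0.262 = 0.120611
As percentage = 12.1


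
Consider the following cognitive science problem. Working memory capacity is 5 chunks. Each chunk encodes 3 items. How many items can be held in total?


Total items = chunks * items_per_chunk
= 5 * 3
= 15


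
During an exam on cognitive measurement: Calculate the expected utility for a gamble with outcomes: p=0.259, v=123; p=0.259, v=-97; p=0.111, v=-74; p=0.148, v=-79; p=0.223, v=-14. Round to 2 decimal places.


EU = sum(p_i * v_i)
0.259 * 123 = 31.857
0.259 * -97 = -25.123
0.111 * -74 = -8.214
0.148 * -79 = -11.692
0.223 * -14 = -3.122
EU = 31.857 + -25.123 + -8.214 + -11.692 + -3.122
= -16.29


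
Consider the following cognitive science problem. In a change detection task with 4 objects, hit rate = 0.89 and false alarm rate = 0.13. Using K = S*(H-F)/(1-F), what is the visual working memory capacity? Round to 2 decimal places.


K = S * (H - F) / (1 - F)
H - F = 0.76
1 - F = 0.87
K = 4 * 0.76 / 0.87
= 3.49


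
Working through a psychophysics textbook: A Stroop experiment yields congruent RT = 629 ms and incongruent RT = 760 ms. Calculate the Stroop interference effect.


Stroop effect = RT(incongruent) - RT(congruent)
= 760 - 629
= 131 ms


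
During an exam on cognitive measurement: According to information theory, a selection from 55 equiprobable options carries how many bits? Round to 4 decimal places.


H = log2(n)
H = log2(55)
= 5.7814


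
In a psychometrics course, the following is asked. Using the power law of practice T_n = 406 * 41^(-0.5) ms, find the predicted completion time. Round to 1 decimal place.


T_n = 406 * 41^(-0.5)
41^(-0.5) = 0.156174
T_n = 406 * 0.156174
= 63.4 ms


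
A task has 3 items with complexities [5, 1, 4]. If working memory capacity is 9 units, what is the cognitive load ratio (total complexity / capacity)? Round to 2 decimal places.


Total complexity = 5 + 1 + 4 = 10
Load = total / capacity = 10 / 9
= 1.11


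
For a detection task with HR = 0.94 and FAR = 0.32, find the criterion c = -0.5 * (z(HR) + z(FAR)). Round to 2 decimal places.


c = -0.5 * (z(HR) + z(FAR))
z(0.94) = 1.5548
z(0.32) = -0.4677
c = -0.5 * (1.5548 + -0.4677)
= -0.5 * 1.0871
= -0.54


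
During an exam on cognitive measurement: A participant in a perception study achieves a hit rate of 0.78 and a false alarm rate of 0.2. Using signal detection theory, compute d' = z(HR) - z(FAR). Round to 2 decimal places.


d' = z(HR) - z(FAR)
z(0.78) = 0.7722
z(0.2) = -0.8416
d' = 0.7722 - -0.8416
= 1.61


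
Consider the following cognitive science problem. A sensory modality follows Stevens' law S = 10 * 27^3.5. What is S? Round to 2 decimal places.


S = 10 * 27^3.5
27^3.5 = 102275.8681
S = 10 * 102275.8681
= 1022758.68


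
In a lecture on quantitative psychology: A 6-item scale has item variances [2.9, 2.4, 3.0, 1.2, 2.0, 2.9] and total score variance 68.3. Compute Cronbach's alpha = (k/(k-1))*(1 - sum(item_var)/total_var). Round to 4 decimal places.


alpha = (k/(k-1)) * (1 - sum(s_i^2)/s_total^2)
sum(item variances) = 14.4
k/(k-1) = 6/5 = 1.2
1 - 14.4/68.3 = 1 - 0.210835 = 0.789165
alpha = 1.2 * 0.789165
= 0.9470


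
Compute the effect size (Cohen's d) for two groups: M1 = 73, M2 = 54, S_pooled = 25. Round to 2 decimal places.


Cohen's d = (M1 - M2) / S_pooled
= (73 - 54) / 25
= 19 / 25
= 0.76


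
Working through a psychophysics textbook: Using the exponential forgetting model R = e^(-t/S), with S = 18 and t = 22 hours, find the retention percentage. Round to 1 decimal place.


R = e^(-t/S)
-t/S = -22/18 = -1.222222
R = e^(-1.222222) = 0.294575
Percentage = 0.294575 * 100
= 29.5


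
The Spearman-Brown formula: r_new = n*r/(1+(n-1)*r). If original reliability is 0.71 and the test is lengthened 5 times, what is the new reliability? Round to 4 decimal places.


r_new = n*r / (1 + (n-1)*r)
Numerator = 5 * 0.71 = 3.55
Denominator = 1 + 4 * 0.71 = 3.84
r_new = 3.55 / 3.84
= 0.9245


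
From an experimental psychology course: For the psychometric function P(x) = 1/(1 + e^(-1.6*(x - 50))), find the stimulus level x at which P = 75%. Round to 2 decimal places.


At P = 0.75: 0.75 = 1/(1 + e^(-k*(x-x0)))
Solving: e^(-k*(x-x0)) = 1/3
x = x0 + ln(3)/k
ln(3) = 1.0986
x = 50 + 1.0986/1.6
= 50 + 0.6866
= 50.69


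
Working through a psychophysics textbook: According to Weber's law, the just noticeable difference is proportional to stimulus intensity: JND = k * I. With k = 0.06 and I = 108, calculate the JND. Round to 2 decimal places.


JND = k * I
JND = 0.06 * 108
= 6.48


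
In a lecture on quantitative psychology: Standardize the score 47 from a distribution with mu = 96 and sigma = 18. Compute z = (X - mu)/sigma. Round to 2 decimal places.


z = (X - mu) / sigma
= (47 - 96) / 18
= -49 / 18
= -2.72


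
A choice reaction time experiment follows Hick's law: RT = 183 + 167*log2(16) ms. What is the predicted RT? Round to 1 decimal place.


RT = 183 + 167 * log2(16)
log2(16) = 4.0
RT = 183 + 167 * 4.0
= 183 + 668.0
= 851.0 ms


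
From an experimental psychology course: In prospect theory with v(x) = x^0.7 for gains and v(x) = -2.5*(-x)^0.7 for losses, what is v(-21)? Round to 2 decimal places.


Since x = -21 < 0, use v(x) = -lambda*(-x)^alpha
(-x) = 21
21^0.7 = 8.4247
v(-21) = -2.5 * 8.4247
= -21.06


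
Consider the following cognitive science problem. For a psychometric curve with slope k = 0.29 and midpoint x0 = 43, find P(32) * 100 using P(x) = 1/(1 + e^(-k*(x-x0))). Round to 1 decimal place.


P(x) = 1/(1 + e^(-0.29*(32 - 43)))
Exponent = -0.29 * -11 = 3.19
e^(3.19) = 24.288427
P = 1/(1 + 24.288427) = 0.039544
Percentage = 4.0


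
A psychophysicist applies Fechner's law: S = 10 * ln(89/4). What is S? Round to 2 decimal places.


S = 10 * ln(89/4)
I/I0 = 22.25
ln(22.25) = 3.1023
S = 10 * 3.1023
= 31.02


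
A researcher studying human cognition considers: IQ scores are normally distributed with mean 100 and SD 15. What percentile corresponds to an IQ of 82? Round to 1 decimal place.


z = (IQ - mean) / SD
z = (82 - 100) / 15 = -1.2
Percentile = Phi(-1.2) * 100
Phi(-1.2) = 0.11507
= 11.5


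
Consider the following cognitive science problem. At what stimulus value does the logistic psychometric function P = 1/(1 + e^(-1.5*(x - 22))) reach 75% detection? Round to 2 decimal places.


At P = 0.75: 0.75 = 1/(1 + e^(-k*(x-x0)))
Solving: e^(-k*(x-x0)) = 1/3
x = x0 + ln(3)/k
ln(3) = 1.0986
x = 22 + 1.0986/1.5
= 22 + 0.7324
= 22.73


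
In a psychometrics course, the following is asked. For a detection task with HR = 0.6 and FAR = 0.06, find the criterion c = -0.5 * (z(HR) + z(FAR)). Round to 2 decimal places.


c = -0.5 * (z(HR) + z(FAR))
z(0.6) = 0.2533
z(0.06) = -1.5548
c = -0.5 * (0.2533 + -1.5548)
= -0.5 * -1.3015
= 0.65


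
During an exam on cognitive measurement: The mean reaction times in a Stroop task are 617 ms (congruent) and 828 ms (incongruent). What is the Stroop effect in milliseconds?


Stroop effect = RT(incongruent) - RT(congruent)
= 828 - 617
= 211 ms


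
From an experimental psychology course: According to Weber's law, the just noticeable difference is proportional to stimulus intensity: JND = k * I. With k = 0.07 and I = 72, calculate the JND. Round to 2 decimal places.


JND = k * I
JND = 0.07 * 72
= 5.04


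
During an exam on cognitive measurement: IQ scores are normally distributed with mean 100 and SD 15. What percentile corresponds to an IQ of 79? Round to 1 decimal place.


z = (IQ - mean) / SD
z = (79 - 100) / 15 = -1.4
Percentile = Phi(-1.4) * 100
Phi(-1.4) = 0.080757
= 8.1


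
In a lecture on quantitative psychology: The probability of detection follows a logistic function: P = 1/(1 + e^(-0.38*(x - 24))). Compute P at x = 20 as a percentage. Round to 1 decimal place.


P(x) = 1/(1 + e^(-0.38*(20 - 24)))
Exponent = -0.38 * -4 = 1.52
e^(1.52) = 4.572225
P = 1/(1 + 4.572225) = 0.179462
Percentage = 17.9


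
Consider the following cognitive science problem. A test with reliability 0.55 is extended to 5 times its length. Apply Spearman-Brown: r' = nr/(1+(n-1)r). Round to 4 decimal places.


r_new = n*r / (1 + (n-1)*r)
Numerator = 5 * 0.55 = 2.75
Denominator = 1 + 4 * 0.55 = 3.2
r_new = 2.75 / 3.2
= 0.8594


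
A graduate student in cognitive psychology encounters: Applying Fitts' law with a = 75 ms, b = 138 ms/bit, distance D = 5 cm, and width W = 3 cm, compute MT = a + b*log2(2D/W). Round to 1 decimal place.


MT = 75 + 138 * log2(2*5/3)
2D/W = 3.333333
log2(3.333333) = 1.737
MT = 75 + 138 * 1.737
= 314.7 ms


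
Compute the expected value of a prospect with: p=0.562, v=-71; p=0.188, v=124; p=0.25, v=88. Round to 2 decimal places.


EU = sum(p_i * v_i)
0.562 * -71 = -39.902
0.188 * 124 = 23.312
0.25 * 88 = 22.0
EU = -39.902 + 23.312 + 22.0
= 5.41


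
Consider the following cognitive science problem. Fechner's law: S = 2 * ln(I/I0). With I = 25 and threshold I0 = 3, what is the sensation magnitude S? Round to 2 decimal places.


S = 2 * ln(25/3)
I/I0 = 8.333333
ln(8.333333) = 2.1203
S = 2 * 2.1203
= 4.24


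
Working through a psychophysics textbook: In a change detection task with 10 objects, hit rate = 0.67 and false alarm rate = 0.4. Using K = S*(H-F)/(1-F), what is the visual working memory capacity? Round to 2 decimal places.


K = S * (H - F) / (1 - F)
H - F = 0.27
1 - F = 0.6
K = 10 * 0.27 / 0.6
= 4.50


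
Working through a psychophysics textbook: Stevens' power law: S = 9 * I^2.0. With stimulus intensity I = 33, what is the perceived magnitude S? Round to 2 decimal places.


S = 9 * 33^2.0
33^2.0 = 1089.0
S = 9 * 1089.0
= 9801.00


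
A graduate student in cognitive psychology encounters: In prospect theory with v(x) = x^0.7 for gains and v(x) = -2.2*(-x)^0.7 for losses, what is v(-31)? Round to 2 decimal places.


Since x = -31 < 0, use v(x) = -lambda*(-x)^alpha
(-x) = 31
31^0.7 = 11.065
v(-31) = -2.2 * 11.065
= -24.34


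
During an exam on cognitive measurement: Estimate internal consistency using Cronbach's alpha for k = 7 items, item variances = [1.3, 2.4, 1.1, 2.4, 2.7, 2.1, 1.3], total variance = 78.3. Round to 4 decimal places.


alpha = (k/(k-1)) * (1 - sum(s_i^2)/s_total^2)
sum(item variances) = 13.3
k/(k-1) = 7/6 = 1.166667
1 - 13.3/78.3 = 1 - 0.16986 = 0.83014
alpha = 1.166667 * 0.83014
= 0.9685


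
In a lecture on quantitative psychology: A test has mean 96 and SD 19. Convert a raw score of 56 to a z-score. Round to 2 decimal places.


z = (X - mu) / sigma
= (56 - 96) / 19
= -40 / 19
= -2.11


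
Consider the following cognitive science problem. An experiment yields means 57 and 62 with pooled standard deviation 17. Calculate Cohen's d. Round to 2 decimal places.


Cohen's d = (M1 - M2) / S_pooled
= (57 - 62) / 17
= -5 / 17
= -0.29


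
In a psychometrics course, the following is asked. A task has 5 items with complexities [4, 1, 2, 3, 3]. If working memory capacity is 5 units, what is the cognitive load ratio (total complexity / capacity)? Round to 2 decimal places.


Total complexity = 4 + 1 + 2 + 3 + 3 = 13
Load = total / capacity = 13 / 5
= 2.60


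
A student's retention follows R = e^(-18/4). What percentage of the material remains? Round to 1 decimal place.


R = e^(-t/S)
-t/S = -18/4 = -4.5
R = e^(-4.5) = 0.011109
Percentage = 0.011109 * 100
= 1.1


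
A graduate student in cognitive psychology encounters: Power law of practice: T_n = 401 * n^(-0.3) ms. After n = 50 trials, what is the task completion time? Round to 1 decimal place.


T_n = 401 * 50^(-0.3)
50^(-0.3) = 0.309249
T_n = 401 * 0.309249
= 124.0 ms


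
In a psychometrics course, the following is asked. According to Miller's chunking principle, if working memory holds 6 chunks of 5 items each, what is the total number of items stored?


Total items = chunks * items_per_chunk
= 6 * 5
= 30


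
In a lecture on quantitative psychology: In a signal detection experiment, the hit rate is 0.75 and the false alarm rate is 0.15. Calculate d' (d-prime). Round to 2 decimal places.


d' = z(HR) - z(FAR)
z(0.75) = 0.6745
z(0.15) = -1.0364
d' = 0.6745 - -1.0364
= 1.71


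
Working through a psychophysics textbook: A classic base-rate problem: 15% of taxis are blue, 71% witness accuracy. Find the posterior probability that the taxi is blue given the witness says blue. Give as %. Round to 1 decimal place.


P(blue | says blue) = P(says blue | blue)*P(blue) / [P(says blue | blue)*P(blue) + P(says blue | not blue)*P(not blue)]
Numerator = 0.71 * 0.15 = 0.1065
False identification = 0.29 * 0.85 = 0.2465
P = 0.1065 / (0.1065 + 0.2465)
= 0.1065 / 0.353
As percentage = 30.2


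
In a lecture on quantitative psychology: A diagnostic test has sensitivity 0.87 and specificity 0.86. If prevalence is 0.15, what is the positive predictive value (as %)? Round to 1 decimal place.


PPV = (sens * prev) / (sens * prev + (1-spec) * (1-prev))
Numerator = 0.87 * 0.15 = 0.1305
P(positive and no disease) = (1 - spec) * (1 - prev) = (1 - 0.86) * (1 - 0.15) = 0.119
Denominator = 0.1305 + 0.119 = 0.2495
PPV = 0.1305 / 0.2495 = 0.523046
As percentage = 52.3
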